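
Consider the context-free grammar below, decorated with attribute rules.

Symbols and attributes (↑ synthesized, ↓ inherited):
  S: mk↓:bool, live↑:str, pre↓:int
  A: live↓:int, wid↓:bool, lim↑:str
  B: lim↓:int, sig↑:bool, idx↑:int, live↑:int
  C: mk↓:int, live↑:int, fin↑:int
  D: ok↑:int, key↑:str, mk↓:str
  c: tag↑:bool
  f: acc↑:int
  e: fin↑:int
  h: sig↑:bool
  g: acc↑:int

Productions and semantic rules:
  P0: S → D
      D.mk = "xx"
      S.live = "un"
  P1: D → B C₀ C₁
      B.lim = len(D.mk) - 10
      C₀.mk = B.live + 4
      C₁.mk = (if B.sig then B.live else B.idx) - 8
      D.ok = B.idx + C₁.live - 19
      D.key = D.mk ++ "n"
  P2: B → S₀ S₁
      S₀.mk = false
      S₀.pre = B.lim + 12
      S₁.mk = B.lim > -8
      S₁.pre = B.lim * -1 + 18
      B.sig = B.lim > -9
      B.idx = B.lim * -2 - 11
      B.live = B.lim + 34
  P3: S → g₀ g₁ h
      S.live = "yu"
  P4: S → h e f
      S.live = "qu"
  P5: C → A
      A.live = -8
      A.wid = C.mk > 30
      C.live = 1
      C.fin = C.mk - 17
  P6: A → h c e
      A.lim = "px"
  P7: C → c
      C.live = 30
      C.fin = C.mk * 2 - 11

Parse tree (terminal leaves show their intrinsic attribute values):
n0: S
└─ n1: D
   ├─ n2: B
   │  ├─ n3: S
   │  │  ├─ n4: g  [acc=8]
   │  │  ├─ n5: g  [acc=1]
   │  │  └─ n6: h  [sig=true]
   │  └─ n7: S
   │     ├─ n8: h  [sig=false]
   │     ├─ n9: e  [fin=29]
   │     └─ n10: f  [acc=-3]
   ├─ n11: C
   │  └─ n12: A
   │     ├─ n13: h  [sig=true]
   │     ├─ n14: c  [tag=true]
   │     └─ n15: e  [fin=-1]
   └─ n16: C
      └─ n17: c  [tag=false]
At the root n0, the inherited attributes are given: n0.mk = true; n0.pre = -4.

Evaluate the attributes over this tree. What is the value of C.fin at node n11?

13

1. n0.mk = true  [given at root]
2. n0.pre = -4  [given at root]
3. n1.mk = "xx"  ["xx"]
4. n2.lim = -8  [len(D.mk) - 10]
5. n3.mk = false  [false]
6. n3.pre = 4  [B.lim + 12]
7. n4.acc = 8  [terminal]
8. n5.acc = 1  [terminal]
9. n6.sig = true  [terminal]
10. n3.live = "yu"  ["yu"]
11. n7.mk = false  [B.lim > -8]
12. n7.pre = 26  [B.lim * -1 + 18]
13. n8.sig = false  [terminal]
14. n9.fin = 29  [terminal]
15. n10.acc = -3  [terminal]
16. n7.live = "qu"  ["qu"]
17. n2.sig = true  [B.lim > -9]
18. n2.idx = 5  [B.lim * -2 - 11]
19. n2.live = 26  [B.lim + 34]
20. n11.mk = 30  [B.live + 4]
21. n12.live = -8  [-8]
22. n12.wid = false  [C.mk > 30]
23. n13.sig = true  [terminal]
24. n14.tag = true  [terminal]
25. n15.fin = -1  [terminal]
26. n12.lim = "px"  ["px"]
27. n11.live = 1  [1]
28. n11.fin = 13  [C.mk - 17]
29. n16.mk = 18  [(if B.sig then B.live else B.idx) - 8]
30. n17.tag = false  [terminal]
31. n16.live = 30  [30]
32. n16.fin = 25  [C.mk * 2 - 11]
33. n1.ok = 16  [B.idx + C₁.live - 19]
34. n1.key = "xxn"  [D.mk ++ "n"]
35. n0.live = "un"  ["un"]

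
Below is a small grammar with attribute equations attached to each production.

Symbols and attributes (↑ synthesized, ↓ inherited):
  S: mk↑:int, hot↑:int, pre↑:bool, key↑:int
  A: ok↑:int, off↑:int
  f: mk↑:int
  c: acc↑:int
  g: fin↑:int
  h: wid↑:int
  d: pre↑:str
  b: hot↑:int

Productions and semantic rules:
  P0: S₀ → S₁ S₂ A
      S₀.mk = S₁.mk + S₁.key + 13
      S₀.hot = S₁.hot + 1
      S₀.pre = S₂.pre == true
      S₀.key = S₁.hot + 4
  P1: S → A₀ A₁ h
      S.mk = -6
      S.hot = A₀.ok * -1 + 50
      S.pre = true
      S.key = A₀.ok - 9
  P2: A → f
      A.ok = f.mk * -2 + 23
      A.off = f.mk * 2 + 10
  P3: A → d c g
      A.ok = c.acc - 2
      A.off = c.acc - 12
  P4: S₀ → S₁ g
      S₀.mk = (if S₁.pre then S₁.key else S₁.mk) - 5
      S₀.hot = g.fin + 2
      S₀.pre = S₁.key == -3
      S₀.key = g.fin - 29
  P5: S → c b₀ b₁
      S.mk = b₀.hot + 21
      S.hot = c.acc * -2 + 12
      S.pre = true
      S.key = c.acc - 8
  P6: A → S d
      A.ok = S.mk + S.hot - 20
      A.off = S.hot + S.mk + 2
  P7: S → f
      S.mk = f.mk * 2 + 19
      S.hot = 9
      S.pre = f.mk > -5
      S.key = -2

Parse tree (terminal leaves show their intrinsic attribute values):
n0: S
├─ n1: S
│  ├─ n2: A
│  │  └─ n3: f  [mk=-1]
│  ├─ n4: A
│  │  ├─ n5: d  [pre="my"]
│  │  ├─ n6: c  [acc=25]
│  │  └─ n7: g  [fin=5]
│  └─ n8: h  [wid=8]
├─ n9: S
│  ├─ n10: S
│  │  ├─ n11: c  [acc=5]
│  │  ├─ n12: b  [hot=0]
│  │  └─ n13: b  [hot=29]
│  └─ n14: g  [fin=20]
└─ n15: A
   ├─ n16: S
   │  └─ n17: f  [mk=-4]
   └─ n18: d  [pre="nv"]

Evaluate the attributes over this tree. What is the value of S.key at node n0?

1. n3.mk = -1  [terminal]
2. n2.ok = 25  [f.mk * -2 + 23]
3. n2.off = 8  [f.mk * 2 + 10]
4. n5.pre = "my"  [terminal]
5. n6.acc = 25  [terminal]
6. n7.fin = 5  [terminal]
7. n4.ok = 23  [c.acc - 2]
8. n4.off = 13  [c.acc - 12]
9. n8.wid = 8  [terminal]
10. n1.mk = -6  [-6]
11. n1.hot = 25  [A₀.ok * -1 + 50]
12. n1.pre = true  [true]
13. n1.key = 16  [A₀.ok - 9]
14. n11.acc = 5  [terminal]
15. n12.hot = 0  [terminal]
16. n13.hot = 29  [terminal]
17. n10.mk = 21  [b₀.hot + 21]
18. n10.hot = 2  [c.acc * -2 + 12]
19. n10.pre = true  [true]
20. n10.key = -3  [c.acc - 8]
21. n14.fin = 20  [terminal]
22. n9.mk = -8  [(if S₁.pre then S₁.key else S₁.mk) - 5]
23. n9.hot = 22  [g.fin + 2]
24. n9.pre = true  [S₁.key == -3]
25. n9.key = -9  [g.fin - 29]
26. n17.mk = -4  [terminal]
27. n16.mk = 11  [f.mk * 2 + 19]
28. n16.hot = 9  [9]
29. n16.pre = true  [f.mk > -5]
30. n16.key = -2  [-2]
31. n18.pre = "nv"  [terminal]
32. n15.ok = 0  [S.mk + S.hot - 20]
33. n15.off = 22  [S.hot + S.mk + 2]
34. n0.mk = 23  [S₁.mk + S₁.key + 13]
35. n0.hot = 26  [S₁.hot + 1]
36. n0.pre = true  [S₂.pre == true]
37. n0.key = 29  [S₁.hot + 4]

29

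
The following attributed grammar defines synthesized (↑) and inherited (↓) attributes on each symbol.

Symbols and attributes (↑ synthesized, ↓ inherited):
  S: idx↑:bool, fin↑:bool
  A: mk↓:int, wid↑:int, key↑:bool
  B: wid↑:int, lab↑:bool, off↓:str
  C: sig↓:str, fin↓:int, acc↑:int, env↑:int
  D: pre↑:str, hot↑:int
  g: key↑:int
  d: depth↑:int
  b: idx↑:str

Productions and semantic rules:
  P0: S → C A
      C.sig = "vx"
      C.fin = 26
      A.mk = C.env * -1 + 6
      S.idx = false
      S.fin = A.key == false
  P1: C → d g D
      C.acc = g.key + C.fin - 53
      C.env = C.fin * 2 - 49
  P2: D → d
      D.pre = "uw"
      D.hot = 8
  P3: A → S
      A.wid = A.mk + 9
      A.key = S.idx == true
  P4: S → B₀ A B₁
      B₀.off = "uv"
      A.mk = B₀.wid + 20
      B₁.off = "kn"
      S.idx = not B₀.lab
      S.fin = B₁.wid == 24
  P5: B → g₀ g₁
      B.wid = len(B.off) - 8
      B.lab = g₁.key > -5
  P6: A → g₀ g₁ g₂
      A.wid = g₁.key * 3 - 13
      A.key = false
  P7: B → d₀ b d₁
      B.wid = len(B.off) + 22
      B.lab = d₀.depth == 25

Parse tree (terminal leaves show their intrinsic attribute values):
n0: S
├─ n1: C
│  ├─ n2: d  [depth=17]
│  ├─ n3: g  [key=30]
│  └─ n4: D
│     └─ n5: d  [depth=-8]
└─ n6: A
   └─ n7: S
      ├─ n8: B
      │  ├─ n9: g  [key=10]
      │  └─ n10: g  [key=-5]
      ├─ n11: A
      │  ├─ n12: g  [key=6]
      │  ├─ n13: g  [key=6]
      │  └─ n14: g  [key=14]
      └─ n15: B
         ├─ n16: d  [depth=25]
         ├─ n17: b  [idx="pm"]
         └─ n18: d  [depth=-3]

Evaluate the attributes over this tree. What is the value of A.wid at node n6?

12

1. n1.sig = "vx"  ["vx"]
2. n1.fin = 26  [26]
3. n2.depth = 17  [terminal]
4. n3.key = 30  [terminal]
5. n5.depth = -8  [terminal]
6. n4.pre = "uw"  ["uw"]
7. n4.hot = 8  [8]
8. n1.acc = 3  [g.key + C.fin - 53]
9. n1.env = 3  [C.fin * 2 - 49]
10. n6.mk = 3  [C.env * -1 + 6]
11. n8.off = "uv"  ["uv"]
12. n9.key = 10  [terminal]
13. n10.key = -5  [terminal]
14. n8.wid = -6  [len(B.off) - 8]
15. n8.lab = false  [g₁.key > -5]
16. n11.mk = 14  [B₀.wid + 20]
17. n12.key = 6  [terminal]
18. n13.key = 6  [terminal]
19. n14.key = 14  [terminal]
20. n11.wid = 5  [g₁.key * 3 - 13]
21. n11.key = false  [false]
22. n15.off = "kn"  ["kn"]
23. n16.depth = 25  [terminal]
24. n17.idx = "pm"  [terminal]
25. n18.depth = -3  [terminal]
26. n15.wid = 24  [len(B.off) + 22]
27. n15.lab = true  [d₀.depth == 25]
28. n7.idx = true  [not B₀.lab]
29. n7.fin = true  [B₁.wid == 24]
30. n6.wid = 12  [A.mk + 9]
31. n6.key = true  [S.idx == true]
32. n0.idx = false  [false]
33. n0.fin = false  [A.key == false]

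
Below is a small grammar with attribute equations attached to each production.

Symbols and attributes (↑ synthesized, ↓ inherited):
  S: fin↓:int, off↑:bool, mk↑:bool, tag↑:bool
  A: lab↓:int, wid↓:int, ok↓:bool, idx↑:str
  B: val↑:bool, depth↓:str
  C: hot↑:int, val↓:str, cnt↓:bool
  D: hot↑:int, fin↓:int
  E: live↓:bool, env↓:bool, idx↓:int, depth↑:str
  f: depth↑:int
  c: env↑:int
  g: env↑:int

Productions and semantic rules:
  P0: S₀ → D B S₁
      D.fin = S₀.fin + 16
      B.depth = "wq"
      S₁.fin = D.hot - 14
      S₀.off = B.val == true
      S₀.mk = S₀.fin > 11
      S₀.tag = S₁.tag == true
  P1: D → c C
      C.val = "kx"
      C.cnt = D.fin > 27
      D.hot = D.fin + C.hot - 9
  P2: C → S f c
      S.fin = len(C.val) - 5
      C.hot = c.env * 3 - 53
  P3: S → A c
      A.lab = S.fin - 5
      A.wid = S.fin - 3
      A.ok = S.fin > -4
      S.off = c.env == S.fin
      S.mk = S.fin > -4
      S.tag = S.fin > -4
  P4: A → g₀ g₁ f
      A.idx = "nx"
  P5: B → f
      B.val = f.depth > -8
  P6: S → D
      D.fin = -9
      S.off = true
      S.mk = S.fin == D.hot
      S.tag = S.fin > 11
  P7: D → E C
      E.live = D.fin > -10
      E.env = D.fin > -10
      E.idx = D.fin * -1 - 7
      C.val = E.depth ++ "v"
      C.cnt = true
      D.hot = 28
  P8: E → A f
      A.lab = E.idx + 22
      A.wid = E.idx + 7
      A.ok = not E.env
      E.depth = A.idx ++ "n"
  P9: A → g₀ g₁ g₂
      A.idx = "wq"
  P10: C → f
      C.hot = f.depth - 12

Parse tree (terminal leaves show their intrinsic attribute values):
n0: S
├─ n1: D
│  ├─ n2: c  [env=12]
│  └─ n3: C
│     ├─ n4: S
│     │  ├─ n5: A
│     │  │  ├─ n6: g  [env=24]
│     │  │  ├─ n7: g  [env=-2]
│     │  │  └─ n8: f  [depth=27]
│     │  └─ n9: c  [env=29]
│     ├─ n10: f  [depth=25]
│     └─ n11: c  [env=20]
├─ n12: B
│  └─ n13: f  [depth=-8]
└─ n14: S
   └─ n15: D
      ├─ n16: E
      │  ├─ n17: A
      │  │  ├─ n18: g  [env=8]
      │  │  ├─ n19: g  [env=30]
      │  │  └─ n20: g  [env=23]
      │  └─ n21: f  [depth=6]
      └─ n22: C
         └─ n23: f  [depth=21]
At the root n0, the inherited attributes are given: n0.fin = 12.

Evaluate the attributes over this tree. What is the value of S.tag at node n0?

true

1. n0.fin = 12  [given at root]
2. n1.fin = 28  [S₀.fin + 16]
3. n2.env = 12  [terminal]
4. n3.val = "kx"  ["kx"]
5. n3.cnt = true  [D.fin > 27]
6. n4.fin = -3  [len(C.val) - 5]
7. n5.lab = -8  [S.fin - 5]
8. n5.wid = -6  [S.fin - 3]
9. n5.ok = true  [S.fin > -4]
10. n6.env = 24  [terminal]
11. n7.env = -2  [terminal]
12. n8.depth = 27  [terminal]
13. n5.idx = "nx"  ["nx"]
14. n9.env = 29  [terminal]
15. n4.off = false  [c.env == S.fin]
16. n4.mk = true  [S.fin > -4]
17. n4.tag = true  [S.fin > -4]
18. n10.depth = 25  [terminal]
19. n11.env = 20  [terminal]
20. n3.hot = 7  [c.env * 3 - 53]
21. n1.hot = 26  [D.fin + C.hot - 9]
22. n12.depth = "wq"  ["wq"]
23. n13.depth = -8  [terminal]
24. n12.val = false  [f.depth > -8]
25. n14.fin = 12  [D.hot - 14]
26. n15.fin = -9  [-9]
27. n16.live = true  [D.fin > -10]
28. n16.env = true  [D.fin > -10]
29. n16.idx = 2  [D.fin * -1 - 7]
30. n17.lab = 24  [E.idx + 22]
31. n17.wid = 9  [E.idx + 7]
32. n17.ok = false  [not E.env]
33. n18.env = 8  [terminal]
34. n19.env = 30  [terminal]
35. n20.env = 23  [terminal]
36. n17.idx = "wq"  ["wq"]
37. n21.depth = 6  [terminal]
38. n16.depth = "wqn"  [A.idx ++ "n"]
39. n22.val = "wqnv"  [E.depth ++ "v"]
40. n22.cnt = true  [true]
41. n23.depth = 21  [terminal]
42. n22.hot = 9  [f.depth - 12]
43. n15.hot = 28  [28]
44. n14.off = true  [true]
45. n14.mk = false  [S.fin == D.hot]
46. n14.tag = true  [S.fin > 11]
47. n0.off = false  [B.val == true]
48. n0.mk = true  [S₀.fin > 11]
49. n0.tag = true  [S₁.tag == true]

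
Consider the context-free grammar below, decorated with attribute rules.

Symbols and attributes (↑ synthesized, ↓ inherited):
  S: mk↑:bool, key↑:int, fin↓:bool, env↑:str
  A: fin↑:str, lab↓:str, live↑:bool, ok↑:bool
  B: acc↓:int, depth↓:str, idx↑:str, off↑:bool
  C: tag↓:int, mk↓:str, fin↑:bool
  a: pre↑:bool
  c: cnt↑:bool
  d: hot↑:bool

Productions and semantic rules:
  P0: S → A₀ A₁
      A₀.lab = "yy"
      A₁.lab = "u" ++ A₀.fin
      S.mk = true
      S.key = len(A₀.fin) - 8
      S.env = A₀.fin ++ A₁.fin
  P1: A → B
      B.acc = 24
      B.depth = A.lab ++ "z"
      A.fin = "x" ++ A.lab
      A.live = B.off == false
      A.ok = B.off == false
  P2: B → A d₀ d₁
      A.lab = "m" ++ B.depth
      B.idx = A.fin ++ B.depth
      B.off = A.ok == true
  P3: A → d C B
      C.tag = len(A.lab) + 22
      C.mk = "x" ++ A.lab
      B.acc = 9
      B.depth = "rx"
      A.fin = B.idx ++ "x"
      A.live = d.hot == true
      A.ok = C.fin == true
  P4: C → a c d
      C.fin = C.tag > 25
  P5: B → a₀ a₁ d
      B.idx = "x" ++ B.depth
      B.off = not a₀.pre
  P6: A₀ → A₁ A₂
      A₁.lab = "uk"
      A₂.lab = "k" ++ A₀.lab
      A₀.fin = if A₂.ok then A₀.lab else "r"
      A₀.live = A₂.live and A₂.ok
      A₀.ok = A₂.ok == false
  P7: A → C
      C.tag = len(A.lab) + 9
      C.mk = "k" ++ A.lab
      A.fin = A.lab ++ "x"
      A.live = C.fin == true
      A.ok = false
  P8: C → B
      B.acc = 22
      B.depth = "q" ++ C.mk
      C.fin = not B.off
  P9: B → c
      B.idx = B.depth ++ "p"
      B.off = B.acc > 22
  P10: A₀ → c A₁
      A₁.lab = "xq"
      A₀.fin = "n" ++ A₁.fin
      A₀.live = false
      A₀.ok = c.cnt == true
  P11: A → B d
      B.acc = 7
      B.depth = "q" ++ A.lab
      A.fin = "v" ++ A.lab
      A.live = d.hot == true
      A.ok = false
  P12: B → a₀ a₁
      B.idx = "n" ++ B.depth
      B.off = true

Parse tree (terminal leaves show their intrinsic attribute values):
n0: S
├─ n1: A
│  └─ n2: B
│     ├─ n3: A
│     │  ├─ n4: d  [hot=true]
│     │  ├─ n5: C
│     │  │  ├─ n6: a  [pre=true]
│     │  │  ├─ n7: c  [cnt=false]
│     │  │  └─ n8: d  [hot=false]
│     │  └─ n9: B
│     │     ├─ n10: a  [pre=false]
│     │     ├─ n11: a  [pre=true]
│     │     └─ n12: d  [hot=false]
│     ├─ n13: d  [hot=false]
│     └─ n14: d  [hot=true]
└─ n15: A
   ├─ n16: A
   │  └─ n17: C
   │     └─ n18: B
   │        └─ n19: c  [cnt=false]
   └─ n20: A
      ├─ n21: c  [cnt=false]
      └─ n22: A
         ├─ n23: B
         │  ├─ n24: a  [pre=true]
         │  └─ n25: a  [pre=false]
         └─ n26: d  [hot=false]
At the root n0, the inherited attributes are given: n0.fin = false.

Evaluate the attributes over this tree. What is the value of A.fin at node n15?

"r"

1. n0.fin = false  [given at root]
2. n1.lab = "yy"  ["yy"]
3. n2.acc = 24  [24]
4. n2.depth = "yyz"  [A.lab ++ "z"]
5. n3.lab = "myyz"  ["m" ++ B.depth]
6. n4.hot = true  [terminal]
7. n5.tag = 26  [len(A.lab) + 22]
8. n5.mk = "xmyyz"  ["x" ++ A.lab]
9. n6.pre = true  [terminal]
10. n7.cnt = false  [terminal]
11. n8.hot = false  [terminal]
12. n5.fin = true  [C.tag > 25]
13. n9.acc = 9  [9]
14. n9.depth = "rx"  ["rx"]
15. n10.pre = false  [terminal]
16. n11.pre = true  [terminal]
17. n12.hot = false  [terminal]
18. n9.idx = "xrx"  ["x" ++ B.depth]
19. n9.off = true  [not a₀.pre]
20. n3.fin = "xrxx"  [B.idx ++ "x"]
21. n3.live = true  [d.hot == true]
22. n3.ok = true  [C.fin == true]
23. n13.hot = false  [terminal]
24. n14.hot = true  [terminal]
25. n2.idx = "xrxxyyz"  [A.fin ++ B.depth]
26. n2.off = true  [A.ok == true]
27. n1.fin = "xyy"  ["x" ++ A.lab]
28. n1.live = false  [B.off == false]
29. n1.ok = false  [B.off == false]
30. n15.lab = "uxyy"  ["u" ++ A₀.fin]
31. n16.lab = "uk"  ["uk"]
32. n17.tag = 11  [len(A.lab) + 9]
33. n17.mk = "kuk"  ["k" ++ A.lab]
34. n18.acc = 22  [22]
35. n18.depth = "qkuk"  ["q" ++ C.mk]
36. n19.cnt = false  [terminal]
37. n18.idx = "qkukp"  [B.depth ++ "p"]
38. n18.off = false  [B.acc > 22]
39. n17.fin = true  [not B.off]
40. n16.fin = "ukx"  [A.lab ++ "x"]
41. n16.live = true  [C.fin == true]
42. n16.ok = false  [false]
43. n20.lab = "kuxyy"  ["k" ++ A₀.lab]
44. n21.cnt = false  [terminal]
45. n22.lab = "xq"  ["xq"]
46. n23.acc = 7  [7]
47. n23.depth = "qxq"  ["q" ++ A.lab]
48. n24.pre = true  [terminal]
49. n25.pre = false  [terminal]
50. n23.idx = "nqxq"  ["n" ++ B.depth]
51. n23.off = true  [true]
52. n26.hot = false  [terminal]
53. n22.fin = "vxq"  ["v" ++ A.lab]
54. n22.live = false  [d.hot == true]
55. n22.ok = false  [false]
56. n20.fin = "nvxq"  ["n" ++ A₁.fin]
57. n20.live = false  [false]
58. n20.ok = false  [c.cnt == true]
59. n15.fin = "r"  [if A₂.ok then A₀.lab else "r"]
60. n15.live = false  [A₂.live and A₂.ok]
61. n15.ok = true  [A₂.ok == false]
62. n0.mk = true  [true]
63. n0.key = -5  [len(A₀.fin) - 8]
64. n0.env = "xyyr"  [A₀.fin ++ A₁.fin]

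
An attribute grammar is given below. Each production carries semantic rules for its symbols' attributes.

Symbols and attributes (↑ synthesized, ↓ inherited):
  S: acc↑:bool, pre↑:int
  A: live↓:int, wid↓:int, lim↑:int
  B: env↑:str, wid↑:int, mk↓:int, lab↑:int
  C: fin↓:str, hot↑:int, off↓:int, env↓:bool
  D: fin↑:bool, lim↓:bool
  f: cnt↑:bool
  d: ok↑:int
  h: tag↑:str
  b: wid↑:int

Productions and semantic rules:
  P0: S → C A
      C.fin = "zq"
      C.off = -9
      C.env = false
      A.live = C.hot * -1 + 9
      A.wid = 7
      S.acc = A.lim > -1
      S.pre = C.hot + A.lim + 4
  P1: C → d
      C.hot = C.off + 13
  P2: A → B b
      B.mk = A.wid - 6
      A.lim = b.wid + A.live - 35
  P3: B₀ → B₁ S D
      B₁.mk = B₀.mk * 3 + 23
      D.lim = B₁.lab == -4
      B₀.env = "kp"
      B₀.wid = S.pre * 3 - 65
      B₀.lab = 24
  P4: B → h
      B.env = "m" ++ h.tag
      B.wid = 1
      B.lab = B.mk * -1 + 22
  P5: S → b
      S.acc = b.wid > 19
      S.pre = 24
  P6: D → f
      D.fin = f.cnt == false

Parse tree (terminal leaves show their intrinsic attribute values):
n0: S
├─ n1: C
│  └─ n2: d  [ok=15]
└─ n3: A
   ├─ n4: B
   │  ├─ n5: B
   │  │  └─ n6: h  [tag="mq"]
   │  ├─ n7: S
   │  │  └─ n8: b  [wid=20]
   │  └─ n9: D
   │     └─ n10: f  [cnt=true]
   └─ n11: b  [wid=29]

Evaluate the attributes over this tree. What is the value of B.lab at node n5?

1. n1.fin = "zq"  ["zq"]
2. n1.off = -9  [-9]
3. n1.env = false  [false]
4. n2.ok = 15  [terminal]
5. n1.hot = 4  [C.off + 13]
6. n3.live = 5  [C.hot * -1 + 9]
7. n3.wid = 7  [7]
8. n4.mk = 1  [A.wid - 6]
9. n5.mk = 26  [B₀.mk * 3 + 23]
10. n6.tag = "mq"  [terminal]
11. n5.env = "mmq"  ["m" ++ h.tag]
12. n5.wid = 1  [1]
13. n5.lab = -4  [B.mk * -1 + 22]
14. n8.wid = 20  [terminal]
15. n7.acc = true  [b.wid > 19]
16. n7.pre = 24  [24]
17. n9.lim = true  [B₁.lab == -4]
18. n10.cnt = true  [terminal]
19. n9.fin = false  [f.cnt == false]
20. n4.env = "kp"  ["kp"]
21. n4.wid = 7  [S.pre * 3 - 65]
22. n4.lab = 24  [24]
23. n11.wid = 29  [terminal]
24. n3.lim = -1  [b.wid + A.live - 35]
25. n0.acc = false  [A.lim > -1]
26. n0.pre = 7  [C.hot + A.lim + 4]

-4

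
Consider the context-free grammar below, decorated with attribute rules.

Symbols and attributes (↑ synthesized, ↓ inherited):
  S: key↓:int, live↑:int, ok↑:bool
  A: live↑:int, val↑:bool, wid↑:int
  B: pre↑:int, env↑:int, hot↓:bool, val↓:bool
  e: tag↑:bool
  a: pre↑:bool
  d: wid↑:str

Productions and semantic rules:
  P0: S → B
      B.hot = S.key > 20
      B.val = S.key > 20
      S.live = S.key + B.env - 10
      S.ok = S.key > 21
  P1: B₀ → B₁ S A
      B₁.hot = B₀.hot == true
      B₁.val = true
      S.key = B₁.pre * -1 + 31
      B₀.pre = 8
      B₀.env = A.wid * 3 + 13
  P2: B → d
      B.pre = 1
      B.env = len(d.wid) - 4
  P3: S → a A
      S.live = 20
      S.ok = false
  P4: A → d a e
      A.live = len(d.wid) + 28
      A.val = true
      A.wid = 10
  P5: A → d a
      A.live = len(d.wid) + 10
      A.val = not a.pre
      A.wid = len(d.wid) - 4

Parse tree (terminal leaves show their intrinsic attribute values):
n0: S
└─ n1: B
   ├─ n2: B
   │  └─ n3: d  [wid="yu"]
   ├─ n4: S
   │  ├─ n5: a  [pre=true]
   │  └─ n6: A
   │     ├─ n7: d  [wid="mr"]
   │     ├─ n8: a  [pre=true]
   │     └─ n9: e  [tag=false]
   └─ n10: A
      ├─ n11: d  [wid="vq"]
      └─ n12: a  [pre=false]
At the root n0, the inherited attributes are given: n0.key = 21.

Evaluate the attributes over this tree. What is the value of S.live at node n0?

18

1. n0.key = 21  [given at root]
2. n1.hot = true  [S.key > 20]
3. n1.val = true  [S.key > 20]
4. n2.hot = true  [B₀.hot == true]
5. n2.val = true  [true]
6. n3.wid = "yu"  [terminal]
7. n2.pre = 1  [1]
8. n2.env = -2  [len(d.wid) - 4]
9. n4.key = 30  [B₁.pre * -1 + 31]
10. n5.pre = true  [terminal]
11. n7.wid = "mr"  [terminal]
12. n8.pre = true  [terminal]
13. n9.tag = false  [terminal]
14. n6.live = 30  [len(d.wid) + 28]
15. n6.val = true  [true]
16. n6.wid = 10  [10]
17. n4.live = 20  [20]
18. n4.ok = false  [false]
19. n11.wid = "vq"  [terminal]
20. n12.pre = false  [terminal]
21. n10.live = 12  [len(d.wid) + 10]
22. n10.val = true  [not a.pre]
23. n10.wid = -2  [len(d.wid) - 4]
24. n1.pre = 8  [8]
25. n1.env = 7  [A.wid * 3 + 13]
26. n0.live = 18  [S.key + B.env - 10]
27. n0.ok = false  [S.key > 21]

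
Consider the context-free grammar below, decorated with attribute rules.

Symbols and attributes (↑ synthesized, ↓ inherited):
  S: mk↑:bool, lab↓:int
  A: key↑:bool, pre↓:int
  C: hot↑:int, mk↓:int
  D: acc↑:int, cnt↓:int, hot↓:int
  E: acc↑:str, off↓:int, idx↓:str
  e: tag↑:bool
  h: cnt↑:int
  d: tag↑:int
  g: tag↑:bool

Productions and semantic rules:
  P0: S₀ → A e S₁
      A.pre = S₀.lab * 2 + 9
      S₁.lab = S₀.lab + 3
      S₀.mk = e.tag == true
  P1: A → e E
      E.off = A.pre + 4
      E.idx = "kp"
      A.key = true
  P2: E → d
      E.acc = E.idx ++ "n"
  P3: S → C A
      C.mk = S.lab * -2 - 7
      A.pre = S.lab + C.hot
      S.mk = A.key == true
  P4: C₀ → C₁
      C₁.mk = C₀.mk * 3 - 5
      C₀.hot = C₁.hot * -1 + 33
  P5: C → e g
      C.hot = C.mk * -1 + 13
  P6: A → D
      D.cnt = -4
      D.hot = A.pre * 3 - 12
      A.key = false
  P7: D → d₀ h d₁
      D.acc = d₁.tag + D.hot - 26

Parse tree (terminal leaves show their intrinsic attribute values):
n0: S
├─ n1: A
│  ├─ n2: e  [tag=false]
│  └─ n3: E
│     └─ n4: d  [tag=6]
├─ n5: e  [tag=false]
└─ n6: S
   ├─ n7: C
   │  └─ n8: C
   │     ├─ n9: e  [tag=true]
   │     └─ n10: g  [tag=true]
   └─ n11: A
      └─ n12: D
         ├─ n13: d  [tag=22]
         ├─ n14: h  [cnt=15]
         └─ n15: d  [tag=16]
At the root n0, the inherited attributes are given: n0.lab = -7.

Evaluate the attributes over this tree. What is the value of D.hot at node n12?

30

1. n0.lab = -7  [given at root]
2. n1.pre = -5  [S₀.lab * 2 + 9]
3. n2.tag = false  [terminal]
4. n3.off = -1  [A.pre + 4]
5. n3.idx = "kp"  ["kp"]
6. n4.tag = 6  [terminal]
7. n3.acc = "kpn"  [E.idx ++ "n"]
8. n1.key = true  [true]
9. n5.tag = false  [terminal]
10. n6.lab = -4  [S₀.lab + 3]
11. n7.mk = 1  [S.lab * -2 - 7]
12. n8.mk = -2  [C₀.mk * 3 - 5]
13. n9.tag = true  [terminal]
14. n10.tag = true  [terminal]
15. n8.hot = 15  [C.mk * -1 + 13]
16. n7.hot = 18  [C₁.hot * -1 + 33]
17. n11.pre = 14  [S.lab + C.hot]
18. n12.cnt = -4  [-4]
19. n12.hot = 30  [A.pre * 3 - 12]
20. n13.tag = 22  [terminal]
21. n14.cnt = 15  [terminal]
22. n15.tag = 16  [terminal]
23. n12.acc = 20  [d₁.tag + D.hot - 26]
24. n11.key = false  [false]
25. n6.mk = false  [A.key == true]
26. n0.mk = false  [e.tag == true]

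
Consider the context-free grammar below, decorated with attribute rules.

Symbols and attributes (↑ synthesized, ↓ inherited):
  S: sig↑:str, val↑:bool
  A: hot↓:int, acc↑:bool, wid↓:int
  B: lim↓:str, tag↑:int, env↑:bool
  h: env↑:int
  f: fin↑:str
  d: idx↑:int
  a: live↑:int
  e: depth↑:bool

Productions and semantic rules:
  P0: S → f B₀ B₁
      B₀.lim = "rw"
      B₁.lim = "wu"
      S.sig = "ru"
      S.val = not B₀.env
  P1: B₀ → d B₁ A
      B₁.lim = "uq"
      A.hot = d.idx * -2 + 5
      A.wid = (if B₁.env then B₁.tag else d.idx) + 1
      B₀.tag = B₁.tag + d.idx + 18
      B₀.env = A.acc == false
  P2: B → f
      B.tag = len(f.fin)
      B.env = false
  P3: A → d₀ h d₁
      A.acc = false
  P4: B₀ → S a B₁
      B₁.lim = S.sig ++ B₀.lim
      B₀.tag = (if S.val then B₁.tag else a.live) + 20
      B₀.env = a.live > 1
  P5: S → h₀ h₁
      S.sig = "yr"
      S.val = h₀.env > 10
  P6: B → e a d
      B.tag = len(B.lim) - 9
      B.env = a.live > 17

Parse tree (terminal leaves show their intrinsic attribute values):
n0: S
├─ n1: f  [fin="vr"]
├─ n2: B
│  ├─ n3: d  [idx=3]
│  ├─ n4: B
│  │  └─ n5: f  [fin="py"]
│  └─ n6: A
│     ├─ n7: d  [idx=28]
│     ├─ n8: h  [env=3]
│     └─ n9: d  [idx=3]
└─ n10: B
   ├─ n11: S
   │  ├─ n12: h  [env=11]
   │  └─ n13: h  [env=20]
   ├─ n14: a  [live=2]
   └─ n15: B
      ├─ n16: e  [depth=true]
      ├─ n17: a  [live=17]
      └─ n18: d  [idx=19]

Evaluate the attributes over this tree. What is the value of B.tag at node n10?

15

1. n1.fin = "vr"  [terminal]
2. n2.lim = "rw"  ["rw"]
3. n3.idx = 3  [terminal]
4. n4.lim = "uq"  ["uq"]
5. n5.fin = "py"  [terminal]
6. n4.tag = 2  [len(f.fin)]
7. n4.env = false  [false]
8. n6.hot = -1  [d.idx * -2 + 5]
9. n6.wid = 4  [(if B₁.env then B₁.tag else d.idx) + 1]
10. n7.idx = 28  [terminal]
11. n8.env = 3  [terminal]
12. n9.idx = 3  [terminal]
13. n6.acc = false  [false]
14. n2.tag = 23  [B₁.tag + d.idx + 18]
15. n2.env = true  [A.acc == false]
16. n10.lim = "wu"  ["wu"]
17. n12.env = 11  [terminal]
18. n13.env = 20  [terminal]
19. n11.sig = "yr"  ["yr"]
20. n11.val = true  [h₀.env > 10]
21. n14.live = 2  [terminal]
22. n15.lim = "yrwu"  [S.sig ++ B₀.lim]
23. n16.depth = true  [terminal]
24. n17.live = 17  [terminal]
25. n18.idx = 19  [terminal]
26. n15.tag = -5  [len(B.lim) - 9]
27. n15.env = false  [a.live > 17]
28. n10.tag = 15  [(if S.val then B₁.tag else a.live) + 20]
29. n10.env = true  [a.live > 1]
30. n0.sig = "ru"  ["ru"]
31. n0.val = false  [not B₀.env]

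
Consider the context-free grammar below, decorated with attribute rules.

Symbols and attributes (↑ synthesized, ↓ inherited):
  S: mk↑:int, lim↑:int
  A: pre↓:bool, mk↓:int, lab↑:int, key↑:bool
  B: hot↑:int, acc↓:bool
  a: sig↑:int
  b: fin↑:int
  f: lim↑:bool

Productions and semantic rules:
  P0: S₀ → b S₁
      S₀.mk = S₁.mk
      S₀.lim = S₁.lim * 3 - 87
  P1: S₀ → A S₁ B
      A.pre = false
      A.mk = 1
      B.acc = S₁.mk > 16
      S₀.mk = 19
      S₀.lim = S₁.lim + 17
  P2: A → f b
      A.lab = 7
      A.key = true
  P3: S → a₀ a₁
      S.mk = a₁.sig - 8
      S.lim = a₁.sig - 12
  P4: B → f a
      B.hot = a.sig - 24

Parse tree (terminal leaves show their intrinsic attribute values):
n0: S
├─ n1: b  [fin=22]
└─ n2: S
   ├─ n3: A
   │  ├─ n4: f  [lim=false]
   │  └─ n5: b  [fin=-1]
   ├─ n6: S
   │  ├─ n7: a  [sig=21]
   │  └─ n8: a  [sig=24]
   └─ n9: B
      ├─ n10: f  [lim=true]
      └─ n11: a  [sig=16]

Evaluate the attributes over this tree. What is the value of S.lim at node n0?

0

1. n1.fin = 22  [terminal]
2. n3.pre = false  [false]
3. n3.mk = 1  [1]
4. n4.lim = false  [terminal]
5. n5.fin = -1  [terminal]
6. n3.lab = 7  [7]
7. n3.key = true  [true]
8. n7.sig = 21  [terminal]
9. n8.sig = 24  [terminal]
10. n6.mk = 16  [a₁.sig - 8]
11. n6.lim = 12  [a₁.sig - 12]
12. n9.acc = false  [S₁.mk > 16]
13. n10.lim = true  [terminal]
14. n11.sig = 16  [terminal]
15. n9.hot = -8  [a.sig - 24]
16. n2.mk = 19  [19]
17. n2.lim = 29  [S₁.lim + 17]
18. n0.mk = 19  [S₁.mk]
19. n0.lim = 0  [S₁.lim * 3 - 87]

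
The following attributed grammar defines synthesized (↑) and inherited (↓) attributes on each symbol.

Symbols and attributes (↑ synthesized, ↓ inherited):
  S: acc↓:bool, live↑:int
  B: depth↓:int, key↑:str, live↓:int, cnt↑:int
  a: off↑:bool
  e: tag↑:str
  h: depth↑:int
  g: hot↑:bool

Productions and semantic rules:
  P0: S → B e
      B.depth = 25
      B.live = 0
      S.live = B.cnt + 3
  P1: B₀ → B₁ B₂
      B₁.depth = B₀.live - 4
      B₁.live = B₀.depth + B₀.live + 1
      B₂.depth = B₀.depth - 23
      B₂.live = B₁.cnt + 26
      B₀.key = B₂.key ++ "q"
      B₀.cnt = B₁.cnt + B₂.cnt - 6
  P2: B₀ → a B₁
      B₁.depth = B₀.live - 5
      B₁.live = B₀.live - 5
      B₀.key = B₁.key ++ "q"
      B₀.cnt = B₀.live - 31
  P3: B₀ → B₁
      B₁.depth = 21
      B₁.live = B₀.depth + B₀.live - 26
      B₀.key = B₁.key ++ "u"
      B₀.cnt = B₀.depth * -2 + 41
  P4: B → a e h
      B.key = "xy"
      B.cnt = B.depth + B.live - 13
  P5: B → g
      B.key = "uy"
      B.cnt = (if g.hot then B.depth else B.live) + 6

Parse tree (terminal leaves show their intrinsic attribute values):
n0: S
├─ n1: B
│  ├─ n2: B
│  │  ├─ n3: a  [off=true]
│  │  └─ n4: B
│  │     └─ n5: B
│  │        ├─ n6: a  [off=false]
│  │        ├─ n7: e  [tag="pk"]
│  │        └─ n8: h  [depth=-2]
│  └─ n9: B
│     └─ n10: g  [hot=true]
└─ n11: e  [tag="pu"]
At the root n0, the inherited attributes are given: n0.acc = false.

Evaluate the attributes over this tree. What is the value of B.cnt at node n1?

-3

1. n0.acc = false  [given at root]
2. n1.depth = 25  [25]
3. n1.live = 0  [0]
4. n2.depth = -4  [B₀.live - 4]
5. n2.live = 26  [B₀.depth + B₀.live + 1]
6. n3.off = true  [terminal]
7. n4.depth = 21  [B₀.live - 5]
8. n4.live = 21  [B₀.live - 5]
9. n5.depth = 21  [21]
10. n5.live = 16  [B₀.depth + B₀.live - 26]
11. n6.off = false  [terminal]
12. n7.tag = "pk"  [terminal]
13. n8.depth = -2  [terminal]
14. n5.key = "xy"  ["xy"]
15. n5.cnt = 24  [B.depth + B.live - 13]
16. n4.key = "xyu"  [B₁.key ++ "u"]
17. n4.cnt = -1  [B₀.depth * -2 + 41]
18. n2.key = "xyuq"  [B₁.key ++ "q"]
19. n2.cnt = -5  [B₀.live - 31]
20. n9.depth = 2  [B₀.depth - 23]
21. n9.live = 21  [B₁.cnt + 26]
22. n10.hot = true  [terminal]
23. n9.key = "uy"  ["uy"]
24. n9.cnt = 8  [(if g.hot then B.depth else B.live) + 6]
25. n1.key = "uyq"  [B₂.key ++ "q"]
26. n1.cnt = -3  [B₁.cnt + B₂.cnt - 6]
27. n11.tag = "pu"  [terminal]
28. n0.live = 0  [B.cnt + 3]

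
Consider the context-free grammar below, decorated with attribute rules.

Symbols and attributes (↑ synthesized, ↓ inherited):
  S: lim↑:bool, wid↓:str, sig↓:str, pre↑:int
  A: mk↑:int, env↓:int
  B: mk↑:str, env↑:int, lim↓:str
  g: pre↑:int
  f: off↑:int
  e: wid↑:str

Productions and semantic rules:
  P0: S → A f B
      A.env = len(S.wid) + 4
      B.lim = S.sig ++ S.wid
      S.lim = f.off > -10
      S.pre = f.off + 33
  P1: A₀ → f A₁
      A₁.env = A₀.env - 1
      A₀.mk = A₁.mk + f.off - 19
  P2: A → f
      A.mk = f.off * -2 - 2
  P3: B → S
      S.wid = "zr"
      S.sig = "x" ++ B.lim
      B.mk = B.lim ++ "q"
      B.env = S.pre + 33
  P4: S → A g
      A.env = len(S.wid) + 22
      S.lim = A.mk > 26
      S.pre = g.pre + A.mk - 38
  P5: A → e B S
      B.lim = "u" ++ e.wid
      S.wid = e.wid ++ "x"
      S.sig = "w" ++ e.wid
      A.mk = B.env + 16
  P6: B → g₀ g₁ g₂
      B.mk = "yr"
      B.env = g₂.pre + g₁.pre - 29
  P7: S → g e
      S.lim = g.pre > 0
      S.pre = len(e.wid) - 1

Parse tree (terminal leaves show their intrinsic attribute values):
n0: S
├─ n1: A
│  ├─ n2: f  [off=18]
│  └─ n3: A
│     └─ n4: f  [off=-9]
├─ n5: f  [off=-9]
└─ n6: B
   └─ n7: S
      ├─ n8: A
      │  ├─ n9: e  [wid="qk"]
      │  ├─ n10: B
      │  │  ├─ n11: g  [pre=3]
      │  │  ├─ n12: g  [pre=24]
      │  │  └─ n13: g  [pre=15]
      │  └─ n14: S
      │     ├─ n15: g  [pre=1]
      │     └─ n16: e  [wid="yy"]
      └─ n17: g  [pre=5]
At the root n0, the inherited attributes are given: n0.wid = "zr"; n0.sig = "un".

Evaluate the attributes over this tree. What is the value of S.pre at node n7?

-7

1. n0.wid = "zr"  [given at root]
2. n0.sig = "un"  [given at root]
3. n1.env = 6  [len(S.wid) + 4]
4. n2.off = 18  [terminal]
5. n3.env = 5  [A₀.env - 1]
6. n4.off = -9  [terminal]
7. n3.mk = 16  [f.off * -2 - 2]
8. n1.mk = 15  [A₁.mk + f.off - 19]
9. n5.off = -9  [terminal]
10. n6.lim = "unzr"  [S.sig ++ S.wid]
11. n7.wid = "zr"  ["zr"]
12. n7.sig = "xunzr"  ["x" ++ B.lim]
13. n8.env = 24  [len(S.wid) + 22]
14. n9.wid = "qk"  [terminal]
15. n10.lim = "uqk"  ["u" ++ e.wid]
16. n11.pre = 3  [terminal]
17. n12.pre = 24  [terminal]
18. n13.pre = 15  [terminal]
19. n10.mk = "yr"  ["yr"]
20. n10.env = 10  [g₂.pre + g₁.pre - 29]
21. n14.wid = "qkx"  [e.wid ++ "x"]
22. n14.sig = "wqk"  ["w" ++ e.wid]
23. n15.pre = 1  [terminal]
24. n16.wid = "yy"  [terminal]
25. n14.lim = true  [g.pre > 0]
26. n14.pre = 1  [len(e.wid) - 1]
27. n8.mk = 26  [B.env + 16]
28. n17.pre = 5  [terminal]
29. n7.lim = false  [A.mk > 26]
30. n7.pre = -7  [g.pre + A.mk - 38]
31. n6.mk = "unzrq"  [B.lim ++ "q"]
32. n6.env = 26  [S.pre + 33]
33. n0.lim = true  [f.off > -10]
34. n0.pre = 24  [f.off + 33]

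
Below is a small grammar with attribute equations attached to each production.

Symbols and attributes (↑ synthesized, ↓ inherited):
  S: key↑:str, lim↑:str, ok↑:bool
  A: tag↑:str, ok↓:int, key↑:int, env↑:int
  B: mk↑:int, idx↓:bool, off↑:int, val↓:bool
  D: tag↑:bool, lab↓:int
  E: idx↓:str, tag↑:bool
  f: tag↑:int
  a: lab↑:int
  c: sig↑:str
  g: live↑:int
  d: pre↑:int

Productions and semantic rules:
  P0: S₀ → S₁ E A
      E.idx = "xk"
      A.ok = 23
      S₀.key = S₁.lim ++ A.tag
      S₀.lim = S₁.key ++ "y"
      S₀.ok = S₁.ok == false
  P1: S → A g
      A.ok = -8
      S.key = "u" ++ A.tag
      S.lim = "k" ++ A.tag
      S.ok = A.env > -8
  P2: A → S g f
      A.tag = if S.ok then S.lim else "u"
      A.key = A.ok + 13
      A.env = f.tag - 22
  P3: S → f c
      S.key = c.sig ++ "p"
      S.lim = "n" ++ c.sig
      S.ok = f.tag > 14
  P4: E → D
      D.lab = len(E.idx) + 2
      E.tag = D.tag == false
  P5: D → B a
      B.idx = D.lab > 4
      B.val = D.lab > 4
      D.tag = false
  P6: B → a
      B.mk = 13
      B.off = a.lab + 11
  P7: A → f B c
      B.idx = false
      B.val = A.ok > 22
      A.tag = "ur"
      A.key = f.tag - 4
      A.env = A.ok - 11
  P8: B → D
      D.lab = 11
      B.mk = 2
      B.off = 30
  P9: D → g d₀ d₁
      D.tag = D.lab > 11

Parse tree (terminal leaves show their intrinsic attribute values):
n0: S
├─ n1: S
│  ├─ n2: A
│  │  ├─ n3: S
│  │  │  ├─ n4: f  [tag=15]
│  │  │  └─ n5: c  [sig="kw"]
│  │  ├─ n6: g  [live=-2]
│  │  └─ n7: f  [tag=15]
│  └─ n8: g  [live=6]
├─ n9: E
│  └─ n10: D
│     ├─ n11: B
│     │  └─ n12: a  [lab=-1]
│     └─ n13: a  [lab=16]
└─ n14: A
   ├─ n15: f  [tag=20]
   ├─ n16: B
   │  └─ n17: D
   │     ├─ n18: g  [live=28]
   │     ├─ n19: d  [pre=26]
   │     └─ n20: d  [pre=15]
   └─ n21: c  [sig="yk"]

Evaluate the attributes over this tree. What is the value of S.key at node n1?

1. n2.ok = -8  [-8]
2. n4.tag = 15  [terminal]
3. n5.sig = "kw"  [terminal]
4. n3.key = "kwp"  [c.sig ++ "p"]
5. n3.lim = "nkw"  ["n" ++ c.sig]
6. n3.ok = true  [f.tag > 14]
7. n6.live = -2  [terminal]
8. n7.tag = 15  [terminal]
9. n2.tag = "nkw"  [if S.ok then S.lim else "u"]
10. n2.key = 5  [A.ok + 13]
11. n2.env = -7  [f.tag - 22]
12. n8.live = 6  [terminal]
13. n1.key = "unkw"  ["u" ++ A.tag]
14. n1.lim = "knkw"  ["k" ++ A.tag]
15. n1.ok = true  [A.env > -8]
16. n9.idx = "xk"  ["xk"]
17. n10.lab = 4  [len(E.idx) + 2]
18. n11.idx = false  [D.lab > 4]
19. n11.val = false  [D.lab > 4]
20. n12.lab = -1  [terminal]
21. n11.mk = 13  [13]
22. n11.off = 10  [a.lab + 11]
23. n13.lab = 16  [terminal]
24. n10.tag = false  [false]
25. n9.tag = true  [D.tag == false]
26. n14.ok = 23  [23]
27. n15.tag = 20  [terminal]
28. n16.idx = false  [false]
29. n16.val = true  [A.ok > 22]
30. n17.lab = 11  [11]
31. n18.live = 28  [terminal]
32. n19.pre = 26  [terminal]
33. n20.pre = 15  [terminal]
34. n17.tag = false  [D.lab > 11]
35. n16.mk = 2  [2]
36. n16.off = 30  [30]
37. n21.sig = "yk"  [terminal]
38. n14.tag = "ur"  ["ur"]
39. n14.key = 16  [f.tag - 4]
40. n14.env = 12  [A.ok - 11]
41. n0.key = "knkwur"  [S₁.lim ++ A.tag]
42. n0.lim = "unkwy"  [S₁.key ++ "y"]
43. n0.ok = false  [S₁.ok == false]

"unkw"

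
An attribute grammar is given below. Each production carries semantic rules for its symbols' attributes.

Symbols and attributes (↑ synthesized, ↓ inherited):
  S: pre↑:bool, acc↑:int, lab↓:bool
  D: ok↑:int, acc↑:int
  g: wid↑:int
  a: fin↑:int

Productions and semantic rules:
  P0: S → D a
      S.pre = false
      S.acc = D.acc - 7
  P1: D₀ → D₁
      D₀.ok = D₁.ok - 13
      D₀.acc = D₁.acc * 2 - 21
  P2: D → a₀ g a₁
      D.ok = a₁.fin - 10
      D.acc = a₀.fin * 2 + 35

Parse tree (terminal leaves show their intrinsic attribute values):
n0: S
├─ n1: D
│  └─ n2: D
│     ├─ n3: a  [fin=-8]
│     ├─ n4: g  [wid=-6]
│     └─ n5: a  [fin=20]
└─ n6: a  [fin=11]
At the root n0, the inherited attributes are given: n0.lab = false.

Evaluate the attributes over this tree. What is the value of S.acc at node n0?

1. n0.lab = false  [given at root]
2. n3.fin = -8  [terminal]
3. n4.wid = -6  [terminal]
4. n5.fin = 20  [terminal]
5. n2.ok = 10  [a₁.fin - 10]
6. n2.acc = 19  [a₀.fin * 2 + 35]
7. n1.ok = -3  [D₁.ok - 13]
8. n1.acc = 17  [D₁.acc * 2 - 21]
9. n6.fin = 11  [terminal]
10. n0.pre = false  [false]
11. n0.acc = 10  [D.acc - 7]

10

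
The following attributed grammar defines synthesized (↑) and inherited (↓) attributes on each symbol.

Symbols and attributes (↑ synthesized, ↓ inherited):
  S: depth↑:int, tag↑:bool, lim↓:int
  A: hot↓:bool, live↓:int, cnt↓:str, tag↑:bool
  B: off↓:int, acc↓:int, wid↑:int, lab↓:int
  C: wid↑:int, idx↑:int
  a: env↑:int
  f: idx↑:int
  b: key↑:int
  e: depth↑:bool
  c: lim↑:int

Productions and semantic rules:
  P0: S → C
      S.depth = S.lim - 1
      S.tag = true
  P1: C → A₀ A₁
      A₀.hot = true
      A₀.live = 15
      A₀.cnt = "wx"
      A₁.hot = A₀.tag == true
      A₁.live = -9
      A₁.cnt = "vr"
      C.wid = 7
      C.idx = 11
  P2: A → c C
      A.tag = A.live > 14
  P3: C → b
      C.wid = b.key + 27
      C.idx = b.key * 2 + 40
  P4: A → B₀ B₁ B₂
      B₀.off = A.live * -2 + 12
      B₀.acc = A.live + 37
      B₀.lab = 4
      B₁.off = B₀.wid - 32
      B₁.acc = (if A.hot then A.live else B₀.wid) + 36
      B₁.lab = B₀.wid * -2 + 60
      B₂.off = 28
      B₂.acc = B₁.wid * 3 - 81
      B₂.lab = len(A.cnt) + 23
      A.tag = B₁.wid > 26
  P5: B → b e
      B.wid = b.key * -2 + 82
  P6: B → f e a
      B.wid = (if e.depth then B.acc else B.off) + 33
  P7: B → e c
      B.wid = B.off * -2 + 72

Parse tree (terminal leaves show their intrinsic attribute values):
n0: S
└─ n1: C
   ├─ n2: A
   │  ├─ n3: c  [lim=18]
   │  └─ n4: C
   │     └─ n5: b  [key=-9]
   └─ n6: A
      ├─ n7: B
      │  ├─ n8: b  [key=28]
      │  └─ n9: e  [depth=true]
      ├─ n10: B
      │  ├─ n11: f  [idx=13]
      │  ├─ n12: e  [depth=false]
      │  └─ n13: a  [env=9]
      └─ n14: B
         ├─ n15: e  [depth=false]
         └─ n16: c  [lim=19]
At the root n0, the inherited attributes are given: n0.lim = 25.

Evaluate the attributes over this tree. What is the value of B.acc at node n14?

0

1. n0.lim = 25  [given at root]
2. n2.hot = true  [true]
3. n2.live = 15  [15]
4. n2.cnt = "wx"  ["wx"]
5. n3.lim = 18  [terminal]
6. n5.key = -9  [terminal]
7. n4.wid = 18  [b.key + 27]
8. n4.idx = 22  [b.key * 2 + 40]
9. n2.tag = true  [A.live > 14]
10. n6.hot = true  [A₀.tag == true]
11. n6.live = -9  [-9]
12. n6.cnt = "vr"  ["vr"]
13. n7.off = 30  [A.live * -2 + 12]
14. n7.acc = 28  [A.live + 37]
15. n7.lab = 4  [4]
16. n8.key = 28  [terminal]
17. n9.depth = true  [terminal]
18. n7.wid = 26  [b.key * -2 + 82]
19. n10.off = -6  [B₀.wid - 32]
20. n10.acc = 27  [(if A.hot then A.live else B₀.wid) + 36]
21. n10.lab = 8  [B₀.wid * -2 + 60]
22. n11.idx = 13  [terminal]
23. n12.depth = false  [terminal]
24. n13.env = 9  [terminal]
25. n10.wid = 27  [(if e.depth then B.acc else B.off) + 33]
26. n14.off = 28  [28]
27. n14.acc = 0  [B₁.wid * 3 - 81]
28. n14.lab = 25  [len(A.cnt) + 23]
29. n15.depth = false  [terminal]
30. n16.lim = 19  [terminal]
31. n14.wid = 16  [B.off * -2 + 72]
32. n6.tag = true  [B₁.wid > 26]
33. n1.wid = 7  [7]
34. n1.idx = 11  [11]
35. n0.depth = 24  [S.lim - 1]
36. n0.tag = true  [true]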